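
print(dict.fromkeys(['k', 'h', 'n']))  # {'k': None, 'h': None, 'n': None}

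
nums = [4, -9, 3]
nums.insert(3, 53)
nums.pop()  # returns 53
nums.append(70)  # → [4, -9, 3, 70]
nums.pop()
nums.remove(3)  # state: [4, -9]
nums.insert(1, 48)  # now [4, 48, -9]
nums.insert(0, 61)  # [61, 4, 48, -9]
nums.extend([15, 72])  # [61, 4, 48, -9, 15, 72]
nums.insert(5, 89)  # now [61, 4, 48, -9, 15, 89, 72]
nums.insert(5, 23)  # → [61, 4, 48, -9, 15, 23, 89, 72]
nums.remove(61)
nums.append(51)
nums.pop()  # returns 51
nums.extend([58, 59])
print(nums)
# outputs [4, 48, -9, 15, 23, 89, 72, 58, 59]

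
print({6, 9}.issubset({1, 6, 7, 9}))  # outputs True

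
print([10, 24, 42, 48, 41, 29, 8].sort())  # None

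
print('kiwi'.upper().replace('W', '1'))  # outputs KI1I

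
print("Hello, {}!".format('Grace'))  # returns Hello, Grace!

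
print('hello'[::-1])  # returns olleh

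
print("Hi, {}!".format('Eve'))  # Hi, Eve!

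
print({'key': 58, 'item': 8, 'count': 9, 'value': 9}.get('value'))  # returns 9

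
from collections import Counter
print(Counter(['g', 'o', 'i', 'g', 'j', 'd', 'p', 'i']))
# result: Counter({'g': 2, 'i': 2, 'o': 1, 'j': 1, 'd': 1, 'p': 1})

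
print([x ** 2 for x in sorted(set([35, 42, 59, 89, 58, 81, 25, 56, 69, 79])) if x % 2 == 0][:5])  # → [1764, 3136, 3364]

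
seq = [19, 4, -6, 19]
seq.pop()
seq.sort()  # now [-6, 4, 19]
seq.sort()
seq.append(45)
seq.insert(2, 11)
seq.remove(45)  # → [-6, 4, 11, 19]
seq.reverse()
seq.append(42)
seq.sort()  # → [-6, 4, 11, 19, 42]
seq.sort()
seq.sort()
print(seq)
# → [-6, 4, 11, 19, 42]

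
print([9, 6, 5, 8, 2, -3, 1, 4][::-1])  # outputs [4, 1, -3, 2, 8, 5, 6, 9]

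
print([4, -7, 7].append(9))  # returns None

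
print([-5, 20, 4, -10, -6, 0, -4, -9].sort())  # None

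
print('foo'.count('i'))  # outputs 0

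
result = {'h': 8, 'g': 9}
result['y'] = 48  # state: {'h': 8, 'g': 9, 'y': 48}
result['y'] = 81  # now {'h': 8, 'g': 9, 'y': 81}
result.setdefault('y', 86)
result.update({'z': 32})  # {'h': 8, 'g': 9, 'y': 81, 'z': 32}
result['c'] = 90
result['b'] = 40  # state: {'h': 8, 'g': 9, 'y': 81, 'z': 32, 'c': 90, 'b': 40}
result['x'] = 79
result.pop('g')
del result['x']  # {'h': 8, 'y': 81, 'z': 32, 'c': 90, 'b': 40}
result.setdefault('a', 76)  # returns 76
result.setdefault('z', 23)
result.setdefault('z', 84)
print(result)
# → {'h': 8, 'y': 81, 'z': 32, 'c': 90, 'b': 40, 'a': 76}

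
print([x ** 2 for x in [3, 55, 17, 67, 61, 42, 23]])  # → [9, 3025, 289, 4489, 3721, 1764, 529]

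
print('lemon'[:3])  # lem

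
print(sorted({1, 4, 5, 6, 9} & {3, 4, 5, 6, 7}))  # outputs [4, 5, 6]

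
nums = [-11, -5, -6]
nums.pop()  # -6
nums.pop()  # -5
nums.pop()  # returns -11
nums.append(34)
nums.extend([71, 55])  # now [34, 71, 55]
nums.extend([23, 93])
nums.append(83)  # [34, 71, 55, 23, 93, 83]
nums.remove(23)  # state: [34, 71, 55, 93, 83]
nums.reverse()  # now [83, 93, 55, 71, 34]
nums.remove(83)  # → [93, 55, 71, 34]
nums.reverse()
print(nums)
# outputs [34, 71, 55, 93]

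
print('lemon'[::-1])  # nomel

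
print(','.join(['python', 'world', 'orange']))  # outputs python,world,orange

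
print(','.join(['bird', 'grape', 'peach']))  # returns bird,grape,peach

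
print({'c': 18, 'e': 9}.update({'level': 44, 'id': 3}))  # None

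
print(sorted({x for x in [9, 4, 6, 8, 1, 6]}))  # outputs [1, 4, 6, 8, 9]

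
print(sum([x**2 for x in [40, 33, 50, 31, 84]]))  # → 13206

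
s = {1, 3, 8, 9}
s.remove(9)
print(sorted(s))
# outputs [1, 3, 8]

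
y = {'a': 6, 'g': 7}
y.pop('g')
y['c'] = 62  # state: {'a': 6, 'c': 62}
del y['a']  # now {'c': 62}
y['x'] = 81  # {'c': 62, 'x': 81}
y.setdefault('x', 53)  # 81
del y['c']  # {'x': 81}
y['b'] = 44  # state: {'x': 81, 'b': 44}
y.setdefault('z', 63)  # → 63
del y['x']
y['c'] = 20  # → {'b': 44, 'z': 63, 'c': 20}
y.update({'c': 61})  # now {'b': 44, 'z': 63, 'c': 61}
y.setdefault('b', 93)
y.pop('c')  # 61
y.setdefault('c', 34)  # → 34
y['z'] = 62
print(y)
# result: {'b': 44, 'z': 62, 'c': 34}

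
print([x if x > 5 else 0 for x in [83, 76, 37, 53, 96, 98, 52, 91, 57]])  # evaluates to [83, 76, 37, 53, 96, 98, 52, 91, 57]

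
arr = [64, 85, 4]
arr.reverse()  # [4, 85, 64]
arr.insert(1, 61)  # [4, 61, 85, 64]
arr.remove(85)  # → [4, 61, 64]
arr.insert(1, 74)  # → [4, 74, 61, 64]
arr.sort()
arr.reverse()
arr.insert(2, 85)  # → [74, 64, 85, 61, 4]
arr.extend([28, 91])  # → [74, 64, 85, 61, 4, 28, 91]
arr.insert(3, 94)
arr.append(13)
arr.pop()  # 13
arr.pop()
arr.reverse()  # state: [28, 4, 61, 94, 85, 64, 74]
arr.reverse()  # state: [74, 64, 85, 94, 61, 4, 28]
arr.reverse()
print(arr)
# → [28, 4, 61, 94, 85, 64, 74]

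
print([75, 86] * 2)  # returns [75, 86, 75, 86]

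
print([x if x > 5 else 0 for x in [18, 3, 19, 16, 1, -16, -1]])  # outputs [18, 0, 19, 16, 0, 0, 0]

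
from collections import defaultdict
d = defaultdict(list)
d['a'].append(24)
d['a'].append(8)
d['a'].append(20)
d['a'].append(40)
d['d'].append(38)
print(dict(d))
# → {'a': [24, 8, 20, 40], 'd': [38]}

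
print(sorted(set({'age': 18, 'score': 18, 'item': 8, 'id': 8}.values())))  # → [8, 18]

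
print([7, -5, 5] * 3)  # [7, -5, 5, 7, -5, 5, 7, -5, 5]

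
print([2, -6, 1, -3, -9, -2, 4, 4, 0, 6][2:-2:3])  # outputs [1, -2]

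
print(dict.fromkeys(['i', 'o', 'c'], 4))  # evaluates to {'i': 4, 'o': 4, 'c': 4}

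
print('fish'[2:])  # sh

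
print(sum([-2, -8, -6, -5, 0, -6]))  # -27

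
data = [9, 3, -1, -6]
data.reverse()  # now [-6, -1, 3, 9]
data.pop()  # 9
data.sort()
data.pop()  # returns 3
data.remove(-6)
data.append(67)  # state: [-1, 67]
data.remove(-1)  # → [67]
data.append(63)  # [67, 63]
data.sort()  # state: [63, 67]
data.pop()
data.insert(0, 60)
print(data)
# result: [60, 63]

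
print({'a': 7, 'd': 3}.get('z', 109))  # 109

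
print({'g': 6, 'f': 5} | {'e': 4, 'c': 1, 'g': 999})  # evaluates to {'g': 999, 'f': 5, 'e': 4, 'c': 1}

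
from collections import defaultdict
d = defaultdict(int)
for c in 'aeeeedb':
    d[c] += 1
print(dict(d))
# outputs {'a': 1, 'e': 4, 'd': 1, 'b': 1}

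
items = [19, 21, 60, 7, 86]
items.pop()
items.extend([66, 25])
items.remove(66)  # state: [19, 21, 60, 7, 25]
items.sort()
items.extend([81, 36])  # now [7, 19, 21, 25, 60, 81, 36]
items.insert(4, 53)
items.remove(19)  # [7, 21, 25, 53, 60, 81, 36]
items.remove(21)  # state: [7, 25, 53, 60, 81, 36]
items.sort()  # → [7, 25, 36, 53, 60, 81]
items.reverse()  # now [81, 60, 53, 36, 25, 7]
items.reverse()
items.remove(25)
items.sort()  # [7, 36, 53, 60, 81]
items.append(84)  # [7, 36, 53, 60, 81, 84]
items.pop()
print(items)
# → [7, 36, 53, 60, 81]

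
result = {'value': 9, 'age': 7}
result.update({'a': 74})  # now {'value': 9, 'age': 7, 'a': 74}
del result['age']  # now {'value': 9, 'a': 74}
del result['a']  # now {'value': 9}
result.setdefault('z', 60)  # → 60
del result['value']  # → {'z': 60}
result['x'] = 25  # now {'z': 60, 'x': 25}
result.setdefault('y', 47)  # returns 47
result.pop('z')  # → 60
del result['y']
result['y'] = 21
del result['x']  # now {'y': 21}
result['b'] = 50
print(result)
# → {'y': 21, 'b': 50}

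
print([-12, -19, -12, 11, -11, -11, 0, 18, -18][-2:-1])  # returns [18]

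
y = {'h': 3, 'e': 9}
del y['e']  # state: {'h': 3}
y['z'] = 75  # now {'h': 3, 'z': 75}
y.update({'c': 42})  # {'h': 3, 'z': 75, 'c': 42}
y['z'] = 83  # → {'h': 3, 'z': 83, 'c': 42}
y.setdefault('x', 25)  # 25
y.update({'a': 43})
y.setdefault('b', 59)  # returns 59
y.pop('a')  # 43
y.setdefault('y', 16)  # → 16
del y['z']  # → {'h': 3, 'c': 42, 'x': 25, 'b': 59, 'y': 16}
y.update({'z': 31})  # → {'h': 3, 'c': 42, 'x': 25, 'b': 59, 'y': 16, 'z': 31}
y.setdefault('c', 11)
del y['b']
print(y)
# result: {'h': 3, 'c': 42, 'x': 25, 'y': 16, 'z': 31}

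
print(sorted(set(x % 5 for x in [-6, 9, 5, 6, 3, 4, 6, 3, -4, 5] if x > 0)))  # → [0, 1, 3, 4]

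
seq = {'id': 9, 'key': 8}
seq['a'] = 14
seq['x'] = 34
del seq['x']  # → {'id': 9, 'key': 8, 'a': 14}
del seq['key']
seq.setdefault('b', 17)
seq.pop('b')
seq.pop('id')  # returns 9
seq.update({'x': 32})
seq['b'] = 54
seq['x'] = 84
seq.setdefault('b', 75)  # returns 54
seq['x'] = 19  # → {'a': 14, 'x': 19, 'b': 54}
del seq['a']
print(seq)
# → {'x': 19, 'b': 54}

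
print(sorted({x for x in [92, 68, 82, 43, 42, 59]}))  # [42, 43, 59, 68, 82, 92]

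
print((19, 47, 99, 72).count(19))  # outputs 1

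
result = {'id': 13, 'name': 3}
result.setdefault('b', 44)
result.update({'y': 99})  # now {'id': 13, 'name': 3, 'b': 44, 'y': 99}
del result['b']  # {'id': 13, 'name': 3, 'y': 99}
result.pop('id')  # 13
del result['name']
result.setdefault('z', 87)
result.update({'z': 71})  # {'y': 99, 'z': 71}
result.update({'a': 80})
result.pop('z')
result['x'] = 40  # {'y': 99, 'a': 80, 'x': 40}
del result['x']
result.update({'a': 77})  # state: {'y': 99, 'a': 77}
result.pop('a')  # 77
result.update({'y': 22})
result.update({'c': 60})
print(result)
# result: {'y': 22, 'c': 60}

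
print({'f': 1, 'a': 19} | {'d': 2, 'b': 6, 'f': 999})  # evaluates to {'f': 999, 'a': 19, 'd': 2, 'b': 6}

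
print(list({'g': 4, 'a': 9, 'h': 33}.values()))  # [4, 9, 33]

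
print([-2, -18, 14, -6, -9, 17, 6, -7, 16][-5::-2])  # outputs [-9, 14, -2]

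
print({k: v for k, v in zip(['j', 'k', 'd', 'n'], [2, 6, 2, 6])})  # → {'j': 2, 'k': 6, 'd': 2, 'n': 6}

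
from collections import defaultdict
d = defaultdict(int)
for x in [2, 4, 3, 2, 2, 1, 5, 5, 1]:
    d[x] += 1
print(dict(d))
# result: {2: 3, 4: 1, 3: 1, 1: 2, 5: 2}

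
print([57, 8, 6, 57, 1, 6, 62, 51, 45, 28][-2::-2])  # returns [45, 62, 1, 6, 57]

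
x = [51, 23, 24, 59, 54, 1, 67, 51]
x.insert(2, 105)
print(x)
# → [51, 23, 105, 24, 59, 54, 1, 67, 51]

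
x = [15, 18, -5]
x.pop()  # -5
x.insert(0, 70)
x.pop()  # 18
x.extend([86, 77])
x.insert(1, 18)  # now [70, 18, 15, 86, 77]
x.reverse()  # [77, 86, 15, 18, 70]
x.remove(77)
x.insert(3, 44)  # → [86, 15, 18, 44, 70]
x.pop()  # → 70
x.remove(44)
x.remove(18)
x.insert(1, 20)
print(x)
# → [86, 20, 15]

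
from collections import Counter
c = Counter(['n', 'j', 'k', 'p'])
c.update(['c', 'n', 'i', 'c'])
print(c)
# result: Counter({'n': 2, 'c': 2, 'j': 1, 'k': 1, 'p': 1, 'i': 1})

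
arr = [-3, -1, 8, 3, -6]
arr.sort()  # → [-6, -3, -1, 3, 8]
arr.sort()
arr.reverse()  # [8, 3, -1, -3, -6]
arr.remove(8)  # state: [3, -1, -3, -6]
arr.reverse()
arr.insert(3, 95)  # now [-6, -3, -1, 95, 3]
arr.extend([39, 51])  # [-6, -3, -1, 95, 3, 39, 51]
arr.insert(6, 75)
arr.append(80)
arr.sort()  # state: [-6, -3, -1, 3, 39, 51, 75, 80, 95]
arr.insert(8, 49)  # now [-6, -3, -1, 3, 39, 51, 75, 80, 49, 95]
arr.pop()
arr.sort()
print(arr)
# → [-6, -3, -1, 3, 39, 49, 51, 75, 80]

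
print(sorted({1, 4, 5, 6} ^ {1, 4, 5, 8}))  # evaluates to [6, 8]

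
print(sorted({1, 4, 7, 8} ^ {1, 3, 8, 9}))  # [3, 4, 7, 9]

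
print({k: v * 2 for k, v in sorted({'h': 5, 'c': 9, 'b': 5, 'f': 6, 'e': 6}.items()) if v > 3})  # {'b': 10, 'c': 18, 'e': 12, 'f': 12, 'h': 10}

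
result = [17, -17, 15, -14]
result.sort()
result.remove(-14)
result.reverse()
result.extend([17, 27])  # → [17, 15, -17, 17, 27]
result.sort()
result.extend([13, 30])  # [-17, 15, 17, 17, 27, 13, 30]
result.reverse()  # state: [30, 13, 27, 17, 17, 15, -17]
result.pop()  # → -17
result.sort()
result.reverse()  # [30, 27, 17, 17, 15, 13]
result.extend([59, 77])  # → [30, 27, 17, 17, 15, 13, 59, 77]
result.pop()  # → 77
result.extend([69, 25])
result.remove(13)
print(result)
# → [30, 27, 17, 17, 15, 59, 69, 25]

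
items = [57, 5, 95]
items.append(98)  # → [57, 5, 95, 98]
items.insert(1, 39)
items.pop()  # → 98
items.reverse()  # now [95, 5, 39, 57]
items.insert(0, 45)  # [45, 95, 5, 39, 57]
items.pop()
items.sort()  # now [5, 39, 45, 95]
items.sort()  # [5, 39, 45, 95]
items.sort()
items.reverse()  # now [95, 45, 39, 5]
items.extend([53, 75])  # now [95, 45, 39, 5, 53, 75]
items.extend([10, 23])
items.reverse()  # [23, 10, 75, 53, 5, 39, 45, 95]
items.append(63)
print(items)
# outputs [23, 10, 75, 53, 5, 39, 45, 95, 63]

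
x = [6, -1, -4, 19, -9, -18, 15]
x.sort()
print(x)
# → [-18, -9, -4, -1, 6, 15, 19]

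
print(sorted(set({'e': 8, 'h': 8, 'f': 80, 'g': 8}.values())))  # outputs [8, 80]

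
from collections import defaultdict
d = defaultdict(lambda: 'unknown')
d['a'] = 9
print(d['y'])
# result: unknown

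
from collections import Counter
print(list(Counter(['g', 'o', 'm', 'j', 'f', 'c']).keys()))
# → ['g', 'o', 'm', 'j', 'f', 'c']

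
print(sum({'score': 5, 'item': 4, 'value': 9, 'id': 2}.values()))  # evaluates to 20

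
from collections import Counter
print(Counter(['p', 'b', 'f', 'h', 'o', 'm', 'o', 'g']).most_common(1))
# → [('o', 2)]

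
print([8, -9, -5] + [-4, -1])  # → [8, -9, -5, -4, -1]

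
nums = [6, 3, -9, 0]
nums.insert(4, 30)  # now [6, 3, -9, 0, 30]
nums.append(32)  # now [6, 3, -9, 0, 30, 32]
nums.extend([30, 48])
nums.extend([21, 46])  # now [6, 3, -9, 0, 30, 32, 30, 48, 21, 46]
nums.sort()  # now [-9, 0, 3, 6, 21, 30, 30, 32, 46, 48]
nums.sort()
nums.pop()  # 48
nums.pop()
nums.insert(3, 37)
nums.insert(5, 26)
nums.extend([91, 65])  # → [-9, 0, 3, 37, 6, 26, 21, 30, 30, 32, 91, 65]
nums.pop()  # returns 65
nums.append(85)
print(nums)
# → [-9, 0, 3, 37, 6, 26, 21, 30, 30, 32, 91, 85]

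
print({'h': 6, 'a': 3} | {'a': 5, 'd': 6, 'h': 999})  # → {'h': 999, 'a': 5, 'd': 6}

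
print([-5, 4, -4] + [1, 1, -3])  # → [-5, 4, -4, 1, 1, -3]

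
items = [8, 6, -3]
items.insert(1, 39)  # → [8, 39, 6, -3]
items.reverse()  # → [-3, 6, 39, 8]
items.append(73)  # [-3, 6, 39, 8, 73]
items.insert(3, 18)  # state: [-3, 6, 39, 18, 8, 73]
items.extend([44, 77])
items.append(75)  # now [-3, 6, 39, 18, 8, 73, 44, 77, 75]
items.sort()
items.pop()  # 77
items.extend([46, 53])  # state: [-3, 6, 8, 18, 39, 44, 73, 75, 46, 53]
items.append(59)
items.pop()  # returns 59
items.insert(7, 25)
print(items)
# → [-3, 6, 8, 18, 39, 44, 73, 25, 75, 46, 53]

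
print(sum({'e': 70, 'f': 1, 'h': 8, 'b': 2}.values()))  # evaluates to 81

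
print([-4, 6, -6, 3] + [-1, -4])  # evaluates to [-4, 6, -6, 3, -1, -4]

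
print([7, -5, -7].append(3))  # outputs None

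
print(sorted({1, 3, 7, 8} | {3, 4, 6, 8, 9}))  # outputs [1, 3, 4, 6, 7, 8, 9]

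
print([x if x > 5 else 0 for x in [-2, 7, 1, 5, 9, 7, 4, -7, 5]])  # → [0, 7, 0, 0, 9, 7, 0, 0, 0]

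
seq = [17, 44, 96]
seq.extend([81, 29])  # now [17, 44, 96, 81, 29]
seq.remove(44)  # [17, 96, 81, 29]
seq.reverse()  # [29, 81, 96, 17]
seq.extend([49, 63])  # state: [29, 81, 96, 17, 49, 63]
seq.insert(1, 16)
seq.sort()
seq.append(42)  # [16, 17, 29, 49, 63, 81, 96, 42]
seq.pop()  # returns 42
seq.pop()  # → 96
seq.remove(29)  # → [16, 17, 49, 63, 81]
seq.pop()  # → 81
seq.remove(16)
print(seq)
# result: [17, 49, 63]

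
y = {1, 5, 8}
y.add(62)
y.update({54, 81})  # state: {1, 5, 8, 54, 62, 81}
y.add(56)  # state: {1, 5, 8, 54, 56, 62, 81}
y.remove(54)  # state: {1, 5, 8, 56, 62, 81}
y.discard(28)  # {1, 5, 8, 56, 62, 81}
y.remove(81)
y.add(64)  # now {1, 5, 8, 56, 62, 64}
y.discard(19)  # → {1, 5, 8, 56, 62, 64}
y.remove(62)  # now {1, 5, 8, 56, 64}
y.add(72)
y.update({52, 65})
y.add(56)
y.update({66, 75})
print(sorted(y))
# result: [1, 5, 8, 52, 56, 64, 65, 66, 72, 75]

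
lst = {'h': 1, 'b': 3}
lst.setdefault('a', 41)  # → 41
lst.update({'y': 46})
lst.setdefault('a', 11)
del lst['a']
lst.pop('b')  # 3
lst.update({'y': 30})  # {'h': 1, 'y': 30}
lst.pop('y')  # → 30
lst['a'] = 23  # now {'h': 1, 'a': 23}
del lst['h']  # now {'a': 23}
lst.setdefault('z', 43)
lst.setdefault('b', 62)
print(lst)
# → {'a': 23, 'z': 43, 'b': 62}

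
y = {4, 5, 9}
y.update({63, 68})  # {4, 5, 9, 63, 68}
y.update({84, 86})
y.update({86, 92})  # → {4, 5, 9, 63, 68, 84, 86, 92}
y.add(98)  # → {4, 5, 9, 63, 68, 84, 86, 92, 98}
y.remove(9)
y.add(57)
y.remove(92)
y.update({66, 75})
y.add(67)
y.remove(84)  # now {4, 5, 57, 63, 66, 67, 68, 75, 86, 98}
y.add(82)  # {4, 5, 57, 63, 66, 67, 68, 75, 82, 86, 98}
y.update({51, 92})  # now {4, 5, 51, 57, 63, 66, 67, 68, 75, 82, 86, 92, 98}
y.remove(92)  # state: {4, 5, 51, 57, 63, 66, 67, 68, 75, 82, 86, 98}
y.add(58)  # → {4, 5, 51, 57, 58, 63, 66, 67, 68, 75, 82, 86, 98}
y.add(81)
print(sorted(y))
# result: [4, 5, 51, 57, 58, 63, 66, 67, 68, 75, 81, 82, 86, 98]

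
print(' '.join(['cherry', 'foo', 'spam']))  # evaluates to cherry foo spam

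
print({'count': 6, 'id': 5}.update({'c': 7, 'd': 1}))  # None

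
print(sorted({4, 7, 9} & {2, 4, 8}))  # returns [4]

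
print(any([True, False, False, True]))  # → True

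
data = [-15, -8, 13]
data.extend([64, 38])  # [-15, -8, 13, 64, 38]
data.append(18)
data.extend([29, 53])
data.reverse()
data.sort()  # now [-15, -8, 13, 18, 29, 38, 53, 64]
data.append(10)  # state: [-15, -8, 13, 18, 29, 38, 53, 64, 10]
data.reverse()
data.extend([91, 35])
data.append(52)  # [10, 64, 53, 38, 29, 18, 13, -8, -15, 91, 35, 52]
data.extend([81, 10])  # [10, 64, 53, 38, 29, 18, 13, -8, -15, 91, 35, 52, 81, 10]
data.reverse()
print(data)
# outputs [10, 81, 52, 35, 91, -15, -8, 13, 18, 29, 38, 53, 64, 10]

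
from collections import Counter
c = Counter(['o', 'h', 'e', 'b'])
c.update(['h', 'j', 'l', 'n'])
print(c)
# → Counter({'h': 2, 'o': 1, 'e': 1, 'b': 1, 'j': 1, 'l': 1, 'n': 1})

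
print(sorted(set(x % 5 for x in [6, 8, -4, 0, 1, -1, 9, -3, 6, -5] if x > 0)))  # [1, 3, 4]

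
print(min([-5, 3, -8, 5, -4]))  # -8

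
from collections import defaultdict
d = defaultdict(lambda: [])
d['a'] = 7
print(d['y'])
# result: []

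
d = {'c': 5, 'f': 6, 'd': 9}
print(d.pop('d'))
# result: 9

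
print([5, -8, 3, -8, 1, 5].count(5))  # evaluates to 2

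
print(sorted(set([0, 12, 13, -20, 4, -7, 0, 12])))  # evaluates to [-20, -7, 0, 4, 12, 13]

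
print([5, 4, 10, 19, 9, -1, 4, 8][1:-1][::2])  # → [4, 19, -1]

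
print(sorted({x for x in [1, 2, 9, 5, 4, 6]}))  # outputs [1, 2, 4, 5, 6, 9]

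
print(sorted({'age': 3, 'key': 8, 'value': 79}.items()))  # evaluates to [('age', 3), ('key', 8), ('value', 79)]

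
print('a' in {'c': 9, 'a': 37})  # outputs True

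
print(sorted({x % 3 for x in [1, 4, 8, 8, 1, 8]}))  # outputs [1, 2]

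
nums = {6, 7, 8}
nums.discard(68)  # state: {6, 7, 8}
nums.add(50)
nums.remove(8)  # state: {6, 7, 50}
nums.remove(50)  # {6, 7}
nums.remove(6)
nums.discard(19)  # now {7}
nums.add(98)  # {7, 98}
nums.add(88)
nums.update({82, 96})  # {7, 82, 88, 96, 98}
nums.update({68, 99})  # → {7, 68, 82, 88, 96, 98, 99}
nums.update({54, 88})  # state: {7, 54, 68, 82, 88, 96, 98, 99}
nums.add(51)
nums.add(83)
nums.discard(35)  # {7, 51, 54, 68, 82, 83, 88, 96, 98, 99}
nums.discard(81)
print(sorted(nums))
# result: [7, 51, 54, 68, 82, 83, 88, 96, 98, 99]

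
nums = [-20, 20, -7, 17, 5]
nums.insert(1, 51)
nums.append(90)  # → [-20, 51, 20, -7, 17, 5, 90]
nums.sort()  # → [-20, -7, 5, 17, 20, 51, 90]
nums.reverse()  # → [90, 51, 20, 17, 5, -7, -20]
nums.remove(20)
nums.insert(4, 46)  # [90, 51, 17, 5, 46, -7, -20]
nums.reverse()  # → [-20, -7, 46, 5, 17, 51, 90]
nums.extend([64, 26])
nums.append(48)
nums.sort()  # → [-20, -7, 5, 17, 26, 46, 48, 51, 64, 90]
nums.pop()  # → 90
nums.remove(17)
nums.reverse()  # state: [64, 51, 48, 46, 26, 5, -7, -20]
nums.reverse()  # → [-20, -7, 5, 26, 46, 48, 51, 64]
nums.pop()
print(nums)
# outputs [-20, -7, 5, 26, 46, 48, 51]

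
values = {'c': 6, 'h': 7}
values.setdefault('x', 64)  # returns 64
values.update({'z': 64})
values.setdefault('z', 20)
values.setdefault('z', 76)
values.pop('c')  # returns 6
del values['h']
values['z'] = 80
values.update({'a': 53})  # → {'x': 64, 'z': 80, 'a': 53}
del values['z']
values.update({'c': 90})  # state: {'x': 64, 'a': 53, 'c': 90}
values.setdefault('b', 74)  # 74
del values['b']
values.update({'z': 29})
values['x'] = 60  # {'x': 60, 'a': 53, 'c': 90, 'z': 29}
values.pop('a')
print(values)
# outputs {'x': 60, 'c': 90, 'z': 29}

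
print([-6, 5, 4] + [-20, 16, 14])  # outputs [-6, 5, 4, -20, 16, 14]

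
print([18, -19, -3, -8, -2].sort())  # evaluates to None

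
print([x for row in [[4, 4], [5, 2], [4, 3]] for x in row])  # [4, 4, 5, 2, 4, 3]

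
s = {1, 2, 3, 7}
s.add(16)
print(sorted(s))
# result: [1, 2, 3, 7, 16]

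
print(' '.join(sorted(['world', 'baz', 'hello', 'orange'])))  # baz hello orange world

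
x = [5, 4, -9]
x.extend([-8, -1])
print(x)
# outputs [5, 4, -9, -8, -1]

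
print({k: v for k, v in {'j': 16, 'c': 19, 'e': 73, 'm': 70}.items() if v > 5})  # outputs {'j': 16, 'c': 19, 'e': 73, 'm': 70}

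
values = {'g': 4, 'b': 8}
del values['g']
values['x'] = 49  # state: {'b': 8, 'x': 49}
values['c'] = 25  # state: {'b': 8, 'x': 49, 'c': 25}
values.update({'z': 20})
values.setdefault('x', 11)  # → 49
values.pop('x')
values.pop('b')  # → 8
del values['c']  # {'z': 20}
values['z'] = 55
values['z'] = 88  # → {'z': 88}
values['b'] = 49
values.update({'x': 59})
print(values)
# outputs {'z': 88, 'b': 49, 'x': 59}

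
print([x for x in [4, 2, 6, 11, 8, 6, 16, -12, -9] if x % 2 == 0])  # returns [4, 2, 6, 8, 6, 16, -12]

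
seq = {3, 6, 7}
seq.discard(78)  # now {3, 6, 7}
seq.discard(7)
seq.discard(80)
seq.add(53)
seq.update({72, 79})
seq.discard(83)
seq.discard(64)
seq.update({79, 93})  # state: {3, 6, 53, 72, 79, 93}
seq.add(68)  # {3, 6, 53, 68, 72, 79, 93}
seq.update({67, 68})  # {3, 6, 53, 67, 68, 72, 79, 93}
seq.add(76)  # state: {3, 6, 53, 67, 68, 72, 76, 79, 93}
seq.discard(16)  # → {3, 6, 53, 67, 68, 72, 76, 79, 93}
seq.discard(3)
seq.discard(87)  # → {6, 53, 67, 68, 72, 76, 79, 93}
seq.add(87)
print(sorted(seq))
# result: [6, 53, 67, 68, 72, 76, 79, 87, 93]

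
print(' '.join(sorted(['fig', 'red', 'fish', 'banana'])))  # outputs banana fig fish red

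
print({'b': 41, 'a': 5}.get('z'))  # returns None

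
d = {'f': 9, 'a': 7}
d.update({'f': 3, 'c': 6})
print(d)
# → {'f': 3, 'a': 7, 'c': 6}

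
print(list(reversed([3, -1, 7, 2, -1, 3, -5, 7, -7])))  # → [-7, 7, -5, 3, -1, 2, 7, -1, 3]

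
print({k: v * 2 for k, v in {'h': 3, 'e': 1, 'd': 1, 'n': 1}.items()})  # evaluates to {'h': 6, 'e': 2, 'd': 2, 'n': 2}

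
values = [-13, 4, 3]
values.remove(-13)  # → [4, 3]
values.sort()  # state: [3, 4]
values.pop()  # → 4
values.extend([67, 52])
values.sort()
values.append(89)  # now [3, 52, 67, 89]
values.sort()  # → [3, 52, 67, 89]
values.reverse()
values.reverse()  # [3, 52, 67, 89]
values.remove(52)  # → [3, 67, 89]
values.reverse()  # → [89, 67, 3]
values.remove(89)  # [67, 3]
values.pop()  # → 3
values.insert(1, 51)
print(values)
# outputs [67, 51]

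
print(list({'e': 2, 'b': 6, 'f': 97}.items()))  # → [('e', 2), ('b', 6), ('f', 97)]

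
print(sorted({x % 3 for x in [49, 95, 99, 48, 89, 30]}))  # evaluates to [0, 1, 2]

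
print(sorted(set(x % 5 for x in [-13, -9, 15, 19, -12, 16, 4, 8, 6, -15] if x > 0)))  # [0, 1, 3, 4]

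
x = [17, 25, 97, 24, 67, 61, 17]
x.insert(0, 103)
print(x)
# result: [103, 17, 25, 97, 24, 67, 61, 17]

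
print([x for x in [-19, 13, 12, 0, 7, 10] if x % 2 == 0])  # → [12, 0, 10]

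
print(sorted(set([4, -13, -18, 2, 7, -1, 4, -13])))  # [-18, -13, -1, 2, 4, 7]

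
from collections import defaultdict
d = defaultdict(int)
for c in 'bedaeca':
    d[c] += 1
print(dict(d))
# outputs {'b': 1, 'e': 2, 'd': 1, 'a': 2, 'c': 1}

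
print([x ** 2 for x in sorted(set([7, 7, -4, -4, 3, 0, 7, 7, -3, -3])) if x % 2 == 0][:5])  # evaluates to [16, 0]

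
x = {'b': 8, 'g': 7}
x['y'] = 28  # {'b': 8, 'g': 7, 'y': 28}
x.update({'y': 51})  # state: {'b': 8, 'g': 7, 'y': 51}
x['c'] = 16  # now {'b': 8, 'g': 7, 'y': 51, 'c': 16}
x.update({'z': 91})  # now {'b': 8, 'g': 7, 'y': 51, 'c': 16, 'z': 91}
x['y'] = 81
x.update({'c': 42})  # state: {'b': 8, 'g': 7, 'y': 81, 'c': 42, 'z': 91}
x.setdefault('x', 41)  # 41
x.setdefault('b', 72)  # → 8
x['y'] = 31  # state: {'b': 8, 'g': 7, 'y': 31, 'c': 42, 'z': 91, 'x': 41}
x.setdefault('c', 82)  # 42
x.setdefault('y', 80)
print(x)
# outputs {'b': 8, 'g': 7, 'y': 31, 'c': 42, 'z': 91, 'x': 41}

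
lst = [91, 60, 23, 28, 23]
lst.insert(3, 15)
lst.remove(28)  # [91, 60, 23, 15, 23]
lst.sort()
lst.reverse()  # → [91, 60, 23, 23, 15]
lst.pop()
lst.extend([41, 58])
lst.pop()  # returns 58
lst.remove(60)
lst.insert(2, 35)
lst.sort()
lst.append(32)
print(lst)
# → [23, 23, 35, 41, 91, 32]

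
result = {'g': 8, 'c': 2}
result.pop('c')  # 2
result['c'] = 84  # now {'g': 8, 'c': 84}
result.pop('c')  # 84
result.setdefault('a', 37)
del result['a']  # {'g': 8}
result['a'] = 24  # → {'g': 8, 'a': 24}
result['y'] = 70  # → {'g': 8, 'a': 24, 'y': 70}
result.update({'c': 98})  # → {'g': 8, 'a': 24, 'y': 70, 'c': 98}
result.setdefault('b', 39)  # 39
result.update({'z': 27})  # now {'g': 8, 'a': 24, 'y': 70, 'c': 98, 'b': 39, 'z': 27}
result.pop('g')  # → 8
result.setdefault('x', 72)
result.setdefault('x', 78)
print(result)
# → {'a': 24, 'y': 70, 'c': 98, 'b': 39, 'z': 27, 'x': 72}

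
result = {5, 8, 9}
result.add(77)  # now {5, 8, 9, 77}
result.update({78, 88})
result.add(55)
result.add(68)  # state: {5, 8, 9, 55, 68, 77, 78, 88}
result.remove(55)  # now {5, 8, 9, 68, 77, 78, 88}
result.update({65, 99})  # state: {5, 8, 9, 65, 68, 77, 78, 88, 99}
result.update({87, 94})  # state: {5, 8, 9, 65, 68, 77, 78, 87, 88, 94, 99}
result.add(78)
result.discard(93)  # {5, 8, 9, 65, 68, 77, 78, 87, 88, 94, 99}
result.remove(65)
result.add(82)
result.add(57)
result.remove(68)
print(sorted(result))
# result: [5, 8, 9, 57, 77, 78, 82, 87, 88, 94, 99]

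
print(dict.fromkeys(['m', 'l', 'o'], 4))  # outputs {'m': 4, 'l': 4, 'o': 4}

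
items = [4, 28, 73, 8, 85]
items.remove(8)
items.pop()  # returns 85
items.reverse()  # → [73, 28, 4]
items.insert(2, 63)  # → [73, 28, 63, 4]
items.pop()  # 4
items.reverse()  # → [63, 28, 73]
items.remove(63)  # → [28, 73]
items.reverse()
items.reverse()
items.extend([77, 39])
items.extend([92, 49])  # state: [28, 73, 77, 39, 92, 49]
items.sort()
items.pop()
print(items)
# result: [28, 39, 49, 73, 77]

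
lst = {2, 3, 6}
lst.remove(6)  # {2, 3}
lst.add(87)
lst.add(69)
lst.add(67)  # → {2, 3, 67, 69, 87}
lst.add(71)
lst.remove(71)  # {2, 3, 67, 69, 87}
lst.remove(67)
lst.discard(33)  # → {2, 3, 69, 87}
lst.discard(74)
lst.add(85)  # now {2, 3, 69, 85, 87}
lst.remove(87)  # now {2, 3, 69, 85}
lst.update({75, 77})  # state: {2, 3, 69, 75, 77, 85}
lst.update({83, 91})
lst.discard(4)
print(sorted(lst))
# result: [2, 3, 69, 75, 77, 83, 85, 91]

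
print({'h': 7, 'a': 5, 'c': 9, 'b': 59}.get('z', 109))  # 109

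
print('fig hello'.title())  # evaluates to Fig Hello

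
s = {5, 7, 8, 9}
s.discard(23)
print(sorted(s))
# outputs [5, 7, 8, 9]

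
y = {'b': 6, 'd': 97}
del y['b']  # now {'d': 97}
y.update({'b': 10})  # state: {'d': 97, 'b': 10}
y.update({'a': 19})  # {'d': 97, 'b': 10, 'a': 19}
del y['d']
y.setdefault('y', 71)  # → 71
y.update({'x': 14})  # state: {'b': 10, 'a': 19, 'y': 71, 'x': 14}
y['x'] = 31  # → {'b': 10, 'a': 19, 'y': 71, 'x': 31}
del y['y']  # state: {'b': 10, 'a': 19, 'x': 31}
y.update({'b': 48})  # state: {'b': 48, 'a': 19, 'x': 31}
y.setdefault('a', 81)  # 19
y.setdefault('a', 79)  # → 19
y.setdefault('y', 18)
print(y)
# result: {'b': 48, 'a': 19, 'x': 31, 'y': 18}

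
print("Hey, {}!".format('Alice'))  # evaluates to Hey, Alice!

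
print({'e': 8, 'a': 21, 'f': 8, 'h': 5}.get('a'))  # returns 21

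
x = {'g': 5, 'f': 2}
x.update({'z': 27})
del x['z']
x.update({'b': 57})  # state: {'g': 5, 'f': 2, 'b': 57}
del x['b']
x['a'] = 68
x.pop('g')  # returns 5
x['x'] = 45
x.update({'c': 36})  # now {'f': 2, 'a': 68, 'x': 45, 'c': 36}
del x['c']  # {'f': 2, 'a': 68, 'x': 45}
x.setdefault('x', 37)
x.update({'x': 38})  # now {'f': 2, 'a': 68, 'x': 38}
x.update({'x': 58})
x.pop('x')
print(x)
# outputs {'f': 2, 'a': 68}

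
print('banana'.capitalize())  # Banana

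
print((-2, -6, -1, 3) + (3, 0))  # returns (-2, -6, -1, 3, 3, 0)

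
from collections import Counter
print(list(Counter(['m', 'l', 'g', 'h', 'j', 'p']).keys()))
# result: ['m', 'l', 'g', 'h', 'j', 'p']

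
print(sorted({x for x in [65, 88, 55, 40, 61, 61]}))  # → [40, 55, 61, 65, 88]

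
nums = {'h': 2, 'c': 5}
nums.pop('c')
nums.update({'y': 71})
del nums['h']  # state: {'y': 71}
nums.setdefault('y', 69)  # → 71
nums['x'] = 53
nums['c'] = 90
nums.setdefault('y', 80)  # 71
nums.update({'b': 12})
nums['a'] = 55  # {'y': 71, 'x': 53, 'c': 90, 'b': 12, 'a': 55}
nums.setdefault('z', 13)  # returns 13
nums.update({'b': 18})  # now {'y': 71, 'x': 53, 'c': 90, 'b': 18, 'a': 55, 'z': 13}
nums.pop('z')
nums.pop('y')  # 71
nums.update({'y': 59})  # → {'x': 53, 'c': 90, 'b': 18, 'a': 55, 'y': 59}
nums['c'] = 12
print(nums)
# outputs {'x': 53, 'c': 12, 'b': 18, 'a': 55, 'y': 59}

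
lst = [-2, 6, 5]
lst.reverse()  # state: [5, 6, -2]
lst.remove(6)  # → [5, -2]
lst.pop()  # -2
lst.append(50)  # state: [5, 50]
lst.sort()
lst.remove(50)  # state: [5]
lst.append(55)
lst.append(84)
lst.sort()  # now [5, 55, 84]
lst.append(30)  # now [5, 55, 84, 30]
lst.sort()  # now [5, 30, 55, 84]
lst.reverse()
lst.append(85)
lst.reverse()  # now [85, 5, 30, 55, 84]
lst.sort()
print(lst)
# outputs [5, 30, 55, 84, 85]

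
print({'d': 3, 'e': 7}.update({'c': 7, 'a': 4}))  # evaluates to None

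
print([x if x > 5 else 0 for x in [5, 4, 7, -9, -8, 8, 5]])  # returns [0, 0, 7, 0, 0, 8, 0]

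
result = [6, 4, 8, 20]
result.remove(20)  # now [6, 4, 8]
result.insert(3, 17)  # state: [6, 4, 8, 17]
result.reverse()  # [17, 8, 4, 6]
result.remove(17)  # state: [8, 4, 6]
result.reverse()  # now [6, 4, 8]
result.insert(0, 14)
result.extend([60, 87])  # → [14, 6, 4, 8, 60, 87]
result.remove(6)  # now [14, 4, 8, 60, 87]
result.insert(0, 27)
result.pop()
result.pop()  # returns 60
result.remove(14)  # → [27, 4, 8]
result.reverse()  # [8, 4, 27]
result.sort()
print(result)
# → [4, 8, 27]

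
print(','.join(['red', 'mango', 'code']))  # red,mango,code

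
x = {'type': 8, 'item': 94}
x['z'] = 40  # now {'type': 8, 'item': 94, 'z': 40}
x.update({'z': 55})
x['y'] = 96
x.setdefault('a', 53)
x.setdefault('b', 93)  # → 93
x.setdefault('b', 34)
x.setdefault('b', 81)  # 93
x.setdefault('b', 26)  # 93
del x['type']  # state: {'item': 94, 'z': 55, 'y': 96, 'a': 53, 'b': 93}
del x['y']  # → {'item': 94, 'z': 55, 'a': 53, 'b': 93}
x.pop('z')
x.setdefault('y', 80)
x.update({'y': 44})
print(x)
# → {'item': 94, 'a': 53, 'b': 93, 'y': 44}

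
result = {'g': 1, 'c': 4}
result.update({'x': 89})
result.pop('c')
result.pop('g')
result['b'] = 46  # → {'x': 89, 'b': 46}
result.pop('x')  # 89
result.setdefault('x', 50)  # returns 50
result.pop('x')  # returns 50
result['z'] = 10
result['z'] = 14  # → {'b': 46, 'z': 14}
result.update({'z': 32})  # {'b': 46, 'z': 32}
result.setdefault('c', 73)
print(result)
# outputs {'b': 46, 'z': 32, 'c': 73}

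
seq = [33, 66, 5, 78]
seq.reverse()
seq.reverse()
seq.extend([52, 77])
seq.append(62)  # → [33, 66, 5, 78, 52, 77, 62]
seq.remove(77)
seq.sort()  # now [5, 33, 52, 62, 66, 78]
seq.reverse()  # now [78, 66, 62, 52, 33, 5]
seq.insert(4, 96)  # [78, 66, 62, 52, 96, 33, 5]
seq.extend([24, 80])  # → [78, 66, 62, 52, 96, 33, 5, 24, 80]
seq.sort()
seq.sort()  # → [5, 24, 33, 52, 62, 66, 78, 80, 96]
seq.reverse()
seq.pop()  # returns 5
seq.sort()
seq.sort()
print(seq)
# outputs [24, 33, 52, 62, 66, 78, 80, 96]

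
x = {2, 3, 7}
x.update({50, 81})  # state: {2, 3, 7, 50, 81}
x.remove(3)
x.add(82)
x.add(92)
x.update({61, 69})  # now {2, 7, 50, 61, 69, 81, 82, 92}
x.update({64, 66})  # {2, 7, 50, 61, 64, 66, 69, 81, 82, 92}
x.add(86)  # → {2, 7, 50, 61, 64, 66, 69, 81, 82, 86, 92}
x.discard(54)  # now {2, 7, 50, 61, 64, 66, 69, 81, 82, 86, 92}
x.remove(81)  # {2, 7, 50, 61, 64, 66, 69, 82, 86, 92}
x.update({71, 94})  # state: {2, 7, 50, 61, 64, 66, 69, 71, 82, 86, 92, 94}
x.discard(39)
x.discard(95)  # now {2, 7, 50, 61, 64, 66, 69, 71, 82, 86, 92, 94}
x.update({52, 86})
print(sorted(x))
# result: [2, 7, 50, 52, 61, 64, 66, 69, 71, 82, 86, 92, 94]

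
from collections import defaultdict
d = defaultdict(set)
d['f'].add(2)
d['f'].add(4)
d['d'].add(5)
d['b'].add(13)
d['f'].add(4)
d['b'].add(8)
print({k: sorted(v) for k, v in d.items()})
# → {'f': [2, 4], 'd': [5], 'b': [8, 13]}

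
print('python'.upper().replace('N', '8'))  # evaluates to PYTHO8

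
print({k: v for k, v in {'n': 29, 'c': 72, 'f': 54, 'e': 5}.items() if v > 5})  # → {'n': 29, 'c': 72, 'f': 54}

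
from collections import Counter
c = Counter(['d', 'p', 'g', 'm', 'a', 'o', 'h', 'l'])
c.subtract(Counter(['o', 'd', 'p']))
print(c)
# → Counter({'g': 1, 'm': 1, 'a': 1, 'h': 1, 'l': 1, 'd': 0, 'p': 0, 'o': 0})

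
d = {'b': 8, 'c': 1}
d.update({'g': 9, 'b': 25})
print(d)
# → {'b': 25, 'c': 1, 'g': 9}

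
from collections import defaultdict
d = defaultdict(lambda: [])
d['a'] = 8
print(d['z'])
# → []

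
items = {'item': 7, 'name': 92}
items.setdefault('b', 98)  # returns 98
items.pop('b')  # 98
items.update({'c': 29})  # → {'item': 7, 'name': 92, 'c': 29}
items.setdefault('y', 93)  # 93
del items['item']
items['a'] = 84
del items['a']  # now {'name': 92, 'c': 29, 'y': 93}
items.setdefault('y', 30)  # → 93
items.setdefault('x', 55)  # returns 55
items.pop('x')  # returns 55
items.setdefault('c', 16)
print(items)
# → {'name': 92, 'c': 29, 'y': 93}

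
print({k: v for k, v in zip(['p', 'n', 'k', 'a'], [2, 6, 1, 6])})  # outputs {'p': 2, 'n': 6, 'k': 1, 'a': 6}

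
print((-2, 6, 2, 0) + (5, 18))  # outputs (-2, 6, 2, 0, 5, 18)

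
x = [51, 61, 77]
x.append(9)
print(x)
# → [51, 61, 77, 9]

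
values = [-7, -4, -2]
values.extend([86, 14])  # [-7, -4, -2, 86, 14]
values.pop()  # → 14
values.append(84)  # [-7, -4, -2, 86, 84]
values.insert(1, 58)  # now [-7, 58, -4, -2, 86, 84]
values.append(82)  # [-7, 58, -4, -2, 86, 84, 82]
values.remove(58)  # [-7, -4, -2, 86, 84, 82]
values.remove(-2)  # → [-7, -4, 86, 84, 82]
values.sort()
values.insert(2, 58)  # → [-7, -4, 58, 82, 84, 86]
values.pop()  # 86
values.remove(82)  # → [-7, -4, 58, 84]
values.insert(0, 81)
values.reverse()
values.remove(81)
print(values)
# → [84, 58, -4, -7]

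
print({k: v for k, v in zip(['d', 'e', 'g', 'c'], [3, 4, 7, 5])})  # {'d': 3, 'e': 4, 'g': 7, 'c': 5}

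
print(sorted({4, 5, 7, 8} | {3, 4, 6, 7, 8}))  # [3, 4, 5, 6, 7, 8]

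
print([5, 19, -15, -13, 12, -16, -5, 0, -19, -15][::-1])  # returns [-15, -19, 0, -5, -16, 12, -13, -15, 19, 5]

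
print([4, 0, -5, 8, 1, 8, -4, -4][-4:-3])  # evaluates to [1]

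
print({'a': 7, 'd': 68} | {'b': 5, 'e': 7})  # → {'a': 7, 'd': 68, 'b': 5, 'e': 7}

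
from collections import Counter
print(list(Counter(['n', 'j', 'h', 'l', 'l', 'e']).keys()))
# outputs ['n', 'j', 'h', 'l', 'e']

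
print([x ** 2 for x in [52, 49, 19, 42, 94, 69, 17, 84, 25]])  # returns [2704, 2401, 361, 1764, 8836, 4761, 289, 7056, 625]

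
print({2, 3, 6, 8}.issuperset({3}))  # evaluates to True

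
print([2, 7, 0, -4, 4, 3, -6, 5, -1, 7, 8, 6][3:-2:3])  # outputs [-4, -6, 7]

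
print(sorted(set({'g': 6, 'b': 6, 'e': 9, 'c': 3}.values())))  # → [3, 6, 9]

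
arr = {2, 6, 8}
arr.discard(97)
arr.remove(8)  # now {2, 6}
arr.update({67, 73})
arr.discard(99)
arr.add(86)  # {2, 6, 67, 73, 86}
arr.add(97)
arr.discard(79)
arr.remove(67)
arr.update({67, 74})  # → {2, 6, 67, 73, 74, 86, 97}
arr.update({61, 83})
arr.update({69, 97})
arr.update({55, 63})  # {2, 6, 55, 61, 63, 67, 69, 73, 74, 83, 86, 97}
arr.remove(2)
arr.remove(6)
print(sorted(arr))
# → [55, 61, 63, 67, 69, 73, 74, 83, 86, 97]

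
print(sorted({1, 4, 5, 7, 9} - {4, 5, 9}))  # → [1, 7]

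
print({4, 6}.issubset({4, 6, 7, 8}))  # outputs True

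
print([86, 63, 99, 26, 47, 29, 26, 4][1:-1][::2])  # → [63, 26, 29]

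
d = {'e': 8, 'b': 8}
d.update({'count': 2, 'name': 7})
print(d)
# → {'e': 8, 'b': 8, 'count': 2, 'name': 7}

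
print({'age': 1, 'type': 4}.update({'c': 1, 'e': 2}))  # None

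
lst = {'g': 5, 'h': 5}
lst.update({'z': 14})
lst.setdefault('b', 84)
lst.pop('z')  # 14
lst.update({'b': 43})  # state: {'g': 5, 'h': 5, 'b': 43}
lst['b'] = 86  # {'g': 5, 'h': 5, 'b': 86}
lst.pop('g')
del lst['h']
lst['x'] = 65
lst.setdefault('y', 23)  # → 23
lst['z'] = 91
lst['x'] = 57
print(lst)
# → {'b': 86, 'x': 57, 'y': 23, 'z': 91}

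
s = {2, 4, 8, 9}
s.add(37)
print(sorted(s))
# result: [2, 4, 8, 9, 37]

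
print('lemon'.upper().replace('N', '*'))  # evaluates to LEMO*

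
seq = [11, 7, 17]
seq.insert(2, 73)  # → [11, 7, 73, 17]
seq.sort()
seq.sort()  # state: [7, 11, 17, 73]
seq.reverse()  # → [73, 17, 11, 7]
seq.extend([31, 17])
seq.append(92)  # [73, 17, 11, 7, 31, 17, 92]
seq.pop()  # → 92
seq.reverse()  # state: [17, 31, 7, 11, 17, 73]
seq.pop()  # 73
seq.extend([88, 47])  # [17, 31, 7, 11, 17, 88, 47]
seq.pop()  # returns 47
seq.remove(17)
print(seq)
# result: [31, 7, 11, 17, 88]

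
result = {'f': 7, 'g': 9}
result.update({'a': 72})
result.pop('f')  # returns 7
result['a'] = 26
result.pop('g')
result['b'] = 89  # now {'a': 26, 'b': 89}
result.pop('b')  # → 89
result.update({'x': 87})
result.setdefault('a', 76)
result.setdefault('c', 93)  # 93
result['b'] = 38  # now {'a': 26, 'x': 87, 'c': 93, 'b': 38}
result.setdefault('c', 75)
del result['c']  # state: {'a': 26, 'x': 87, 'b': 38}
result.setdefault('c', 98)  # 98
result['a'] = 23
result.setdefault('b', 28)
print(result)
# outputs {'a': 23, 'x': 87, 'b': 38, 'c': 98}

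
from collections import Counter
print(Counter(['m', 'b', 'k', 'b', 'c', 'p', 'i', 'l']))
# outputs Counter({'b': 2, 'm': 1, 'k': 1, 'c': 1, 'p': 1, 'i': 1, 'l': 1})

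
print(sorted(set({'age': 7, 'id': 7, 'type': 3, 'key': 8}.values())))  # [3, 7, 8]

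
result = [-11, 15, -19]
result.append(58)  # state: [-11, 15, -19, 58]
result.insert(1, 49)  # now [-11, 49, 15, -19, 58]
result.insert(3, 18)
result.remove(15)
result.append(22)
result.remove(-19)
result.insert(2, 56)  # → [-11, 49, 56, 18, 58, 22]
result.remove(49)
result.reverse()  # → [22, 58, 18, 56, -11]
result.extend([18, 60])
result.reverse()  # [60, 18, -11, 56, 18, 58, 22]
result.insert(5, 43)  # [60, 18, -11, 56, 18, 43, 58, 22]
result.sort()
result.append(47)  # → [-11, 18, 18, 22, 43, 56, 58, 60, 47]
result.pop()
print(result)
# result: [-11, 18, 18, 22, 43, 56, 58, 60]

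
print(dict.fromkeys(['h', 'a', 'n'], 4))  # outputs {'h': 4, 'a': 4, 'n': 4}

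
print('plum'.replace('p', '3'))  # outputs 3lum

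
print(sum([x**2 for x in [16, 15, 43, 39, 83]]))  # 10740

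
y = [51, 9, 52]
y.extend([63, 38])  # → [51, 9, 52, 63, 38]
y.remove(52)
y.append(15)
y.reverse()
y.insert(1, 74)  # [15, 74, 38, 63, 9, 51]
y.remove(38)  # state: [15, 74, 63, 9, 51]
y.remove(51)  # [15, 74, 63, 9]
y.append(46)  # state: [15, 74, 63, 9, 46]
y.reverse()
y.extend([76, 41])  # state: [46, 9, 63, 74, 15, 76, 41]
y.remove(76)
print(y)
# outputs [46, 9, 63, 74, 15, 41]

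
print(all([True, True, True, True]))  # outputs True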